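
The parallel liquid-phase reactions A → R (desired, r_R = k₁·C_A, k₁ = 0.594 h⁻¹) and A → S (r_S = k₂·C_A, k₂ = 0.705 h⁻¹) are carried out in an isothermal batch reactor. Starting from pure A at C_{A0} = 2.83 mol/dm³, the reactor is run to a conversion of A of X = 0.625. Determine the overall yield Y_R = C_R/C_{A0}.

C_A = C_{A0}(1−X) = 1.061 mol/dm³.
Both paths are first order in A, so the instantaneous fraction to R is constant: dC_R/d(−C_A) = k₁/(k₁+k₂) = 0.4573.
C_R = 0.4573·(C_{A0}−C_A) = 0.4573×1.769 = 0.809 mol/dm³.
Y_R = C_R/C_{A0} = 0.8088/2.83 = 0.286.

0.286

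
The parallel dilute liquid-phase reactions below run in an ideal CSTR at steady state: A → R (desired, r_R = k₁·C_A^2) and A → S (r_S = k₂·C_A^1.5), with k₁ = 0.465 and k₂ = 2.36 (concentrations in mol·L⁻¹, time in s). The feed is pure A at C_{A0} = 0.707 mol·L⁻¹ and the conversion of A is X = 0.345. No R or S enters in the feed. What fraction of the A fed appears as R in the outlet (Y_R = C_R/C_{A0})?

0.0408

Exit C_A = C_{A0}(1−X) = 0.707×0.655 = 0.4631 mol·L⁻¹.
A CSTR operates uniformly at the exit composition, giving r_R = 0.09972 and r_S = 0.7437 (each k·C_A^n at C_A = 0.4631).
Fraction of consumed A going to R: r_R/(r_R+r_S) = 0.1182.
C_R = 0.1182·C_{A0}·X = 0.1182×0.707×0.345 = 0.0288 mol·L⁻¹; Y_R = C_R/C_{A0} = 0.0408.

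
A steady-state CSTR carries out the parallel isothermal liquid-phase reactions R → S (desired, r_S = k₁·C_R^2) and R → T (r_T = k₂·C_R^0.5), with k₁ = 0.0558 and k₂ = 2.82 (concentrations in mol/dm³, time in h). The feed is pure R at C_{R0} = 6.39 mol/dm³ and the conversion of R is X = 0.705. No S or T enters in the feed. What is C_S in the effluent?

Exit C_R = C_{R0}(1−X) = 6.39×0.295 = 1.885 mol/dm³.
In a CSTR the entire volume is at exit conditions, so r_S = 0.0558×1.885^2 = 0.1983 and r_T = 2.82×1.885^0.5 = 3.872.
Fraction of consumed R going to S: r_S/(r_S+r_T) = 0.04872.
C_S = 0.04872·C_{R0}·X = 0.04872×6.39×0.705 = 0.219 mol/dm³.

0.219 mol/dm³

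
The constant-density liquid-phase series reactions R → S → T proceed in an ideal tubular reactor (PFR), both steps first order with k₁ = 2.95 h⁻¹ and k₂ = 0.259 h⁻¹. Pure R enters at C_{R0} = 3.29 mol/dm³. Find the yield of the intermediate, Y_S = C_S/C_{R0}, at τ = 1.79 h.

The intermediate concentration in a first-order A→B→C sequence is C_S = k₁C_{R0}(e^(−k₁τ) − e^(−k₂τ))/(k₂−k₁).
e^(−k₁τ) = e^(−2.95×1.79) = e^(−5.281) = 0.005090; e^(−k₂τ) = e^(−0.4636) = 0.6290.
C_S = 2.95×3.29/(0.259−2.95) × (0.005090−0.6290) = (-3.607)×(-0.6239) = 2.250 mol/dm³.
Y_S = C_S/C_{R0} = 2.250/3.29 = 0.684.

0.684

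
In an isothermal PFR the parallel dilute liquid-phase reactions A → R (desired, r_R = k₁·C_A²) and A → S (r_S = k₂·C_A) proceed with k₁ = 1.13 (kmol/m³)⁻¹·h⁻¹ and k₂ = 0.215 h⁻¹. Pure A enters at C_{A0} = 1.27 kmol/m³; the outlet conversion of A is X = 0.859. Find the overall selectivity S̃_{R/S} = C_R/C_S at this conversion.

C_A = C_{A0}(1−X) = 0.1791 kmol/m³.
Along a PFR/batch, dC_S/dC_A = −r_S/(r_R+r_S) = −k₂/(k₂+k₁·C_A).
Integrating from C_{A0} to C_A: C_S = (0.215/1.13)·ln[(0.215+1.13·1.27)/(0.215+1.13·0.179)] = 0.1903·ln(1.650/0.4173) = 0.2616 kmol/m³.
Then C_R = (C_{A0}−C_A) − C_S = 1.091 − 0.2616 = 0.8294 kmol/m³.
S̃_{R/S} = C_R/C_S = 0.8294/0.2616 = 3.17.

3.17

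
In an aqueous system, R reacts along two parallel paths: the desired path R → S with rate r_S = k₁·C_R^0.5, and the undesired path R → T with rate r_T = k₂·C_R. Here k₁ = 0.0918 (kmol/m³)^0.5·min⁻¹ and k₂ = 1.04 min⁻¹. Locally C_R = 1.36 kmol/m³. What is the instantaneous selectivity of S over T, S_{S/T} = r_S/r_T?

S_{S/T} = r_S/r_T = (k₁·C_R^0.5)/(k₂·C_R) = (k₁/k₂)·C_R^-0.5.
= (0.0918×1.360^0.5) / (1.04×1.360) = 0.1071/1.414 = 0.0757.
The undesired path is higher order in R, so low C_R (CSTR or dilute feed) favours S.

0.0757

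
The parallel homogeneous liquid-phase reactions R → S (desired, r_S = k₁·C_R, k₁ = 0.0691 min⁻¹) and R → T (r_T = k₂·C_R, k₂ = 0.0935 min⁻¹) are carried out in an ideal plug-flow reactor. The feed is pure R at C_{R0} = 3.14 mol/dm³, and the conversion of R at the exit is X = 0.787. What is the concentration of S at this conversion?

C_R = C_{R0}(1−X) = 0.6688 mol/dm³.
Both paths are first order in R, so the instantaneous fraction to S is constant: dC_S/d(−C_R) = k₁/(k₁+k₂) = 0.4250.
C_S = 0.4250·(C_{R0}−C_R) = 0.4250×2.471 = 1.05 mol/dm³.

1.05 mol/dm³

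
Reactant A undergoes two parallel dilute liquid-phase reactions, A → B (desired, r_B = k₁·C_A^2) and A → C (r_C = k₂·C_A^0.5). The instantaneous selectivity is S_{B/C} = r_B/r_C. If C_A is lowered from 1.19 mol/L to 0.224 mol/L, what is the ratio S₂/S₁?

0.0817

S_{B/C} = (k₁/k₂)·C_A^1.5, so S₂/S₁ = (C_{A,2}/C_{A,1})^1.5.
= (0.224/1.19)^1.5 = (0.1882)^1.5 = 0.0817.
Selectivity toward B falls as C_A falls — high-concentration operation is favoured.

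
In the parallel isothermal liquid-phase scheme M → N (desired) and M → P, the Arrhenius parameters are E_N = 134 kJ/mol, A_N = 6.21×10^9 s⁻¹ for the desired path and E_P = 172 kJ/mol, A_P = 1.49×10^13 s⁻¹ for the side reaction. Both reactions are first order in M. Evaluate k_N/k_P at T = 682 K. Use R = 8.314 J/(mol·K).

With equal orders, S_{N/P} = k_N/k_P = (A_N/A_P)·exp[(E_P−E_N)/(RT)].
(E_P−E_N)/(RT) = (172−134)×10³/(8.314×682) = 38000/5670 = 6.702.
k_N/k_P = (6.21×10^9/1.49×10^13)·exp(6.702) = 4.168×10^-4 × 813.8 = 0.339.

0.339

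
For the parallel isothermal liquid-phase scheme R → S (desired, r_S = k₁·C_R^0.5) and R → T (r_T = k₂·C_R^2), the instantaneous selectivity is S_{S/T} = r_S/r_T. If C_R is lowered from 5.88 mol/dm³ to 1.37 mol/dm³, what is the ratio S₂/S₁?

S_{S/T} = (k₁/k₂)·C_R^-1.5, so S₂/S₁ = (C_{R,2}/C_{R,1})^-1.5.
= (1.37/5.88)^(-1.5) = (0.2330)^(-1.5) = 8.89.

8.89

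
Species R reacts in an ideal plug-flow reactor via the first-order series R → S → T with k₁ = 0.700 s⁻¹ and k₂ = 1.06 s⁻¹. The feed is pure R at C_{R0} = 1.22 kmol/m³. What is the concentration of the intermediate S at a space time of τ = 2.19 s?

0.279 kmol/m³

The intermediate concentration in a first-order A→B→C sequence is C_S = k₁C_{R0}(e^(−k₁τ) − e^(−k₂τ))/(k₂−k₁).
e^(−k₁τ) = e^(−0.700×2.19) = e^(−1.533) = 0.2159; e^(−k₂τ) = e^(−2.321) = 0.09814.
C_S = 0.700×1.22/(1.06−0.700) × (0.2159−0.09814) = 2.372×0.1178 = 0.2793 kmol/m³.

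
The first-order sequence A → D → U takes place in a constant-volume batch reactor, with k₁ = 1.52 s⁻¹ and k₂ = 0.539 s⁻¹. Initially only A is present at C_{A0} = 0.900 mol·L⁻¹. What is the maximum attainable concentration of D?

0.509 mol·L⁻¹

For a first-order series the maximum intermediate yield is C_{D,max}/C_{A0} = (k₁/k₂)^[k₂/(k₂−k₁)].
= (1.52/0.539)^(0.539/(0.539−1.52)) = (2.820)^(-0.5494) = 0.5657.
C_{D,max} = 0.5657×0.900 = 0.509 mol·L⁻¹.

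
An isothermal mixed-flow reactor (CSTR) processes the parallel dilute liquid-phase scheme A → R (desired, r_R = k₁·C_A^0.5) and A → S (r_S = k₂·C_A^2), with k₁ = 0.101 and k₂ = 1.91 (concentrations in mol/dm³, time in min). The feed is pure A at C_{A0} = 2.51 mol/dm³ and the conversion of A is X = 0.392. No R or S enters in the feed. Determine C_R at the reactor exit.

0.0268 mol/dm³

Exit C_A = C_{A0}(1−X) = 2.51×0.608 = 1.526 mol/dm³.
Rates in a CSTR are evaluated at the outlet concentration: r_R = 0.101×1.526^0.5 = 0.1248, r_S = 1.91×1.526^2 = 4.448.
Fraction of consumed A going to R: r_R/(r_R+r_S) = 0.02728.
C_R = 0.02728·C_{A0}·X = 0.02728×2.51×0.392 = 0.0268 mol/dm³.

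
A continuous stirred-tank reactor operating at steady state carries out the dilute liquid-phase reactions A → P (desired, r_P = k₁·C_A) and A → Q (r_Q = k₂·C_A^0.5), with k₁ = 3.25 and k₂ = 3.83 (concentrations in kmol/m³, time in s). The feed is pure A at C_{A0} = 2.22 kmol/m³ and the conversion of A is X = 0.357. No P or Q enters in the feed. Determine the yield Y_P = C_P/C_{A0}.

0.180

Exit C_A = C_{A0}(1−X) = 2.22×0.643 = 1.427 kmol/m³.
Rates in a CSTR are evaluated at the outlet concentration: r_P = 3.25×1.427 = 4.639, r_Q = 3.83×1.427^0.5 = 4.576.
Fraction of consumed A going to P: r_P/(r_P+r_Q) = 0.5034.
C_P = 0.5034·C_{A0}·X = 0.5034×2.22×0.357 = 0.399 kmol/m³; Y_P = C_P/C_{A0} = 0.180.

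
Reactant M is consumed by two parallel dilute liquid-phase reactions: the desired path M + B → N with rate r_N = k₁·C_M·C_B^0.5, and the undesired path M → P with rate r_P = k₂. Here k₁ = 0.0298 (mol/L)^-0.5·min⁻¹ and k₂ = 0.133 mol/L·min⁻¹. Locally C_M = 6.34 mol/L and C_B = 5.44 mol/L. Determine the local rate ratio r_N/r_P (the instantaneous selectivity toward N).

3.31

S_{N/P} = r_N/r_P = (k₁·C_M·C_B^0.5)/(k₂) = (k₁/k₂)·C_M·C_B^0.5.
= (0.0298×6.340×5.440^0.5) / (0.133) = 0.4407/0.1330 = 3.31.
Since the desired path is higher order in M, keeping C_M high (PFR or concentrated feed) favours N.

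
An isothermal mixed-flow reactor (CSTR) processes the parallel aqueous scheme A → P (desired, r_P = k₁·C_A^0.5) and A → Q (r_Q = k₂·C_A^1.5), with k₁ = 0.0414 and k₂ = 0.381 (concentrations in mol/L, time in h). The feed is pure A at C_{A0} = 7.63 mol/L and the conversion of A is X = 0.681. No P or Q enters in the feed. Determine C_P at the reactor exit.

Exit C_A = C_{A0}(1−X) = 7.63×0.319 = 2.434 mol/L.
In a CSTR the entire volume is at exit conditions, so r_P = 0.0414×2.434^0.5 = 0.06459 and r_Q = 0.381×2.434^1.5 = 1.447.
Fraction of consumed A going to P: r_P/(r_P+r_Q) = 0.04274.
C_P = 0.04274·C_{A0}·X = 0.04274×7.63×0.681 = 0.222 mol/L.

0.222 mol/L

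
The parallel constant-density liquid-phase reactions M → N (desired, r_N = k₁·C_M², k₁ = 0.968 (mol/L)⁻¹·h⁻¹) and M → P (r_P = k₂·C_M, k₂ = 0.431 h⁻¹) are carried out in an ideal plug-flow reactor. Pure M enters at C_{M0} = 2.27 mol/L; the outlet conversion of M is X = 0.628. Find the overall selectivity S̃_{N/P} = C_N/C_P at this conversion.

3.30

C_M = C_{M0}(1−X) = 0.8444 mol/L.
Along a PFR/batch, dC_P/dC_M = −r_P/(r_N+r_P) = −k₂/(k₂+k₁·C_M).
Integrating from C_{M0} to C_M: C_P = (0.431/0.968)·ln[(0.431+0.968·2.27)/(0.431+0.968·0.844)] = 0.4452·ln(2.628/1.248) = 0.3315 mol/L.
Then C_N = (C_{M0}−C_M) − C_P = 1.426 − 0.3315 = 1.094 mol/L.
S̃_{N/P} = C_N/C_P = 1.094/0.3315 = 3.30.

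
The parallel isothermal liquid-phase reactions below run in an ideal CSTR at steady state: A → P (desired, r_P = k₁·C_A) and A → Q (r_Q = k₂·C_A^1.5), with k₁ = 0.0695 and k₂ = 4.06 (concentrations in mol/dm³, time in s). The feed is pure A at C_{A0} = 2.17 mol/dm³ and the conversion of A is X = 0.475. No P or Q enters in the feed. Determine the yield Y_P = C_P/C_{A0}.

0.00750

Exit C_A = C_{A0}(1−X) = 2.17×0.525 = 1.139 mol/dm³.
Rates in a CSTR are evaluated at the outlet concentration: r_P = 0.0695×1.139 = 0.07918, r_Q = 4.06×1.139^1.5 = 4.937.
Fraction of consumed A going to P: r_P/(r_P+r_Q) = 0.01578.
C_P = 0.01578·C_{A0}·X = 0.01578×2.17×0.475 = 0.0163 mol/dm³; Y_P = C_P/C_{A0} = 0.00750.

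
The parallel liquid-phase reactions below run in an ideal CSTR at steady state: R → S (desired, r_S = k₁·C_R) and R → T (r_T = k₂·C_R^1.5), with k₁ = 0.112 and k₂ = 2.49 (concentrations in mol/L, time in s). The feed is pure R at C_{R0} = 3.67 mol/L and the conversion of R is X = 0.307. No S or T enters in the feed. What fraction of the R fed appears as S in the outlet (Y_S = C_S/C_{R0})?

Exit C_R = C_{R0}(1−X) = 3.67×0.693 = 2.543 mol/L.
In a CSTR the entire volume is at exit conditions, so r_S = 0.112×2.543 = 0.2849 and r_T = 2.49×2.543^1.5 = 10.10.
Fraction of consumed R going to S: r_S/(r_S+r_T) = 0.02743.
C_S = 0.02743·C_{R0}·X = 0.02743×3.67×0.307 = 0.0309 mol/L; Y_S = C_S/C_{R0} = 0.00842.

0.00842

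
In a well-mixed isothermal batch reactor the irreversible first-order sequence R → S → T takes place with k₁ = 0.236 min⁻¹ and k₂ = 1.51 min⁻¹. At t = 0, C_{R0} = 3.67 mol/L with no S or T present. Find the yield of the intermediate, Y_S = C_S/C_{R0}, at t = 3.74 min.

Solving the coupled first-order balances gives C_S(t) = [k₁/(k₂−k₁)]·C_{R0}·(e^(−k₁t) − e^(−k₂t)).
e^(−k₁t) = e^(−0.236×3.74) = e^(−0.8826) = 0.4137; e^(−k₂t) = e^(−5.647) = 0.003527.
C_S = 0.236×3.67/(1.51−0.236) × (0.4137−0.003527) = 0.6798×0.4102 = 0.2788 mol/L.
Y_S = C_S/C_{R0} = 0.2788/3.67 = 0.0760.

0.0760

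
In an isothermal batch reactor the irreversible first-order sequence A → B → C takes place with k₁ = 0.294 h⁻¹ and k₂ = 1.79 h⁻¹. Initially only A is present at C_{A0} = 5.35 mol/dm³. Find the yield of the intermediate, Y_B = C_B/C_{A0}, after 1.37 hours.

0.114

Solving the coupled first-order balances gives C_B(t) = [k₁/(k₂−k₁)]·C_{A0}·(e^(−k₁t) − e^(−k₂t)).
e^(−k₁t) = e^(−0.294×1.37) = e^(−0.4028) = 0.6685; e^(−k₂t) = e^(−2.452) = 0.08610.
C_B = 0.294×5.35/(1.79−0.294) × (0.6685−0.08610) = 1.051×0.5824 = 0.6123 mol/dm³.
Y_B = C_B/C_{A0} = 0.6123/5.35 = 0.114.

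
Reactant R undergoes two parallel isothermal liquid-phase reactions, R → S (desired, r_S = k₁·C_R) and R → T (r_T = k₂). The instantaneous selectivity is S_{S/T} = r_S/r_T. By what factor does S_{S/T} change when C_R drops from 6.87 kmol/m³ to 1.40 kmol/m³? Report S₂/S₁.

S_{S/T} = (k₁/k₂)·C_R, so S₂/S₁ = (C_{R,2}/C_{R,1}).
= 1.40/6.87 = 0.204.
Selectivity toward S falls as C_R falls — high-concentration operation is favoured.

0.204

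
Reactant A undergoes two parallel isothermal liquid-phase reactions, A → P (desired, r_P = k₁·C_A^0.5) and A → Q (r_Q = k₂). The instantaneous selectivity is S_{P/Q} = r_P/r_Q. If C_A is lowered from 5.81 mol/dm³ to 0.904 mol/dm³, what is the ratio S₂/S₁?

S_{P/Q} = (k₁/k₂)·C_A^0.5, so S₂/S₁ = (C_{A,2}/C_{A,1})^0.5.
= (0.904/5.81)^0.5 = (0.1556)^0.5 = 0.394.

0.394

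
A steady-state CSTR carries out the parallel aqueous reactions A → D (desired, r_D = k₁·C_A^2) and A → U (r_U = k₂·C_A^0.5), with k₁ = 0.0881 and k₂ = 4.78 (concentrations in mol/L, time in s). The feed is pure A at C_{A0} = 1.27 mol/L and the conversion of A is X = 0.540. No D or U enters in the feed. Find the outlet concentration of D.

Exit C_A = C_{A0}(1−X) = 1.27×0.460 = 0.5842 mol/L.
In a CSTR the entire volume is at exit conditions, so r_D = 0.0881×0.5842^2 = 0.03007 and r_U = 4.78×0.5842^0.5 = 3.653.
Fraction of consumed A going to D: r_D/(r_D+r_U) = 0.008163.
C_D = 0.008163·C_{A0}·X = 0.008163×1.27×0.540 = 0.00560 mol/L.

0.00560 mol/L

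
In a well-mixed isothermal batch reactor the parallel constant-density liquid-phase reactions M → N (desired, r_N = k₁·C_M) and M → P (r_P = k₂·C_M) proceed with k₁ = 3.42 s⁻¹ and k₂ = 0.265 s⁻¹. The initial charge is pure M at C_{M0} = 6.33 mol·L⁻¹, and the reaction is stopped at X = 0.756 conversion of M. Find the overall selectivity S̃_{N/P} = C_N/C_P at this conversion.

12.9

C_M = C_{M0}(1−X) = 1.545 mol·L⁻¹.
Both paths are first order in M, so the instantaneous fraction to N is constant: dC_N/d(−C_M) = k₁/(k₁+k₂) = 0.9281.
C_N = 0.9281·(C_{M0}−C_M) = 0.9281×4.785 = 4.44 mol·L⁻¹.
C_P = (C_{M0}−C_M)−C_N = 0.3441 mol·L⁻¹; S̃_{N/P} = 4.441/0.3441 = 12.9.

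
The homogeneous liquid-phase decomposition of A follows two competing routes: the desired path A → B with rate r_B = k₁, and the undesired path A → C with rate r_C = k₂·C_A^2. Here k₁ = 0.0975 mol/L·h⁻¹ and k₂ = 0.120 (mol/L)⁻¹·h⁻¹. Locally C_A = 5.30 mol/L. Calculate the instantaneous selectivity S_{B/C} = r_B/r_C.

0.0289

S_{B/C} = r_B/r_C = (k₁)/(k₂·C_A^2) = (k₁/k₂)·C_A^-2.
= (0.0975) / (0.120×5.300^2) = 0.09750/3.371 = 0.0289.
The undesired path is higher order in A, so low C_A (CSTR or dilute feed) favours B.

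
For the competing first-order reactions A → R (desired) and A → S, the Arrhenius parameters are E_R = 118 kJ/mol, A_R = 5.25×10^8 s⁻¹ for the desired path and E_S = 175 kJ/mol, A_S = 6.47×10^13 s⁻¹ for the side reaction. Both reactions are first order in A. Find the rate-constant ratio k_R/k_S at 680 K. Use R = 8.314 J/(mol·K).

0.194

k_R/k_S = (A_R/A_S)·exp[−(E_R−E_S)/(RT)] = (A_R/A_S)·exp[(E_S−E_R)/(RT)].
(E_S−E_R)/(RT) = (175−118)×10³/(8.314×680) = 57000/5654 = 10.08.
k_R/k_S = (5.25×10^8/6.47×10^13)·exp(10.08) = 8.114×10^-6 × 23914 = 0.194.
Since E_R < E_S, lowering the temperature improves selectivity toward R.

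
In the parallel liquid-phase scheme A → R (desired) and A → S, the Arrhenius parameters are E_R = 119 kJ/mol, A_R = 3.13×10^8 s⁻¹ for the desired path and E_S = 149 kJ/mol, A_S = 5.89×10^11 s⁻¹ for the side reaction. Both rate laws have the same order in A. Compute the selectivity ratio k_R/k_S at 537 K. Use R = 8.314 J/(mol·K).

Since both paths have the same order in A, the concentration cancels and S_{R/S} = k_R/k_S = (A_R/A_S)·exp[(E_S−E_R)/(RT)].
(E_S−E_R)/(RT) = (149−119)×10³/(8.314×537) = 30000/4465 = 6.719.
k_R/k_S = (3.13×10^8/5.89×10^11)·exp(6.719) = 5.314×10^-4 × 828.4 = 0.440.

0.440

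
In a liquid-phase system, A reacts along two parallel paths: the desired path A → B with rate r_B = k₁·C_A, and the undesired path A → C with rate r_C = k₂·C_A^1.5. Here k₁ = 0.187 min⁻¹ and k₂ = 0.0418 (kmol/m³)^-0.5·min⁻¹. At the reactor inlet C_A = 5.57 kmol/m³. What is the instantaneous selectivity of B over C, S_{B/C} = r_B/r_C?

1.90

S_{B/C} = r_B/r_C = (k₁·C_A)/(k₂·C_A^1.5) = (k₁/k₂)·C_A^-0.5.
= (0.187×5.570) / (0.0418×5.570^1.5) = 1.042/0.5495 = 1.90.
The undesired path is higher order in A, so low C_A (CSTR or dilute feed) favours B.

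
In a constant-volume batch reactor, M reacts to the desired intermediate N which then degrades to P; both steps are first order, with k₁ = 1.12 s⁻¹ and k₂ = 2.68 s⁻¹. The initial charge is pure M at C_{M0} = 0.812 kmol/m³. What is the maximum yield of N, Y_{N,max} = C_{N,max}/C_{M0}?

0.223

Evaluating C_N at t_opt = ln(k₂/k₁)/(k₂−k₁) gives C_{N,max}/C_{M0} = (k₁/k₂)^[k₂/(k₂−k₁)].
= (1.12/2.68)^(2.68/(2.68−1.12)) = (0.4179)^(1.718) = 0.2234.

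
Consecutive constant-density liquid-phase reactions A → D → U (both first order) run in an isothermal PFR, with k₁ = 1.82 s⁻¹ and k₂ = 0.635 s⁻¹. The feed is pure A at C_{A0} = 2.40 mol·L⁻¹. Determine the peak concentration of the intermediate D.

1.37 mol·L⁻¹

At the optimum, C_{D,max}/C_{A0} = (k₁/k₂)^[k₂/(k₂−k₁)].
= (1.82/0.635)^(0.635/(0.635−1.82)) = (2.866)^(-0.5359) = 0.5688.
C_{D,max} = 0.5688×2.40 = 1.37 mol·L⁻¹.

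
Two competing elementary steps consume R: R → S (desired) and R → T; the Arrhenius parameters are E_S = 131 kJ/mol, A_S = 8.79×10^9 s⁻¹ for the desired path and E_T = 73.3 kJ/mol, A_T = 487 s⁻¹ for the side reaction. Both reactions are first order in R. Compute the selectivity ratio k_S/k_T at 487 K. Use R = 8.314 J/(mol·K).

With equal orders, S_{S/T} = k_S/k_T = (A_S/A_T)·exp[(E_T−E_S)/(RT)].
(E_T−E_S)/(RT) = (73.3−131)×10³/(8.314×487) = -57700/4049 = -14.25.
k_S/k_T = (8.79×10^9/487)·exp(-14.25) = 1.805×10^7 × 6.471×10^-7 = 11.7.

11.7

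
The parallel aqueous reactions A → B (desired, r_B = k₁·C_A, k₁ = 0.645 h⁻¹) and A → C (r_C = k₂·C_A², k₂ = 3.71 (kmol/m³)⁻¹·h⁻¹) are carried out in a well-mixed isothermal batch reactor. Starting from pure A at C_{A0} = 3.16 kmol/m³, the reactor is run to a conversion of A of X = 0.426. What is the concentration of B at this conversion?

C_A = C_{A0}(1−X) = 1.814 kmol/m³.
Along a PFR/batch, dC_B/dC_A = −r_B/(r_B+r_C) = −k₁/(k₁+k₂·C_A).
Integrating from C_{A0} to C_A: C_B = (0.645/3.71)·ln[(0.645+3.71·3.16)/(0.645+3.71·1.81)] = 0.1739·ln(12.37/7.374) = 0.08991 kmol/m³.

0.0899 kmol/m³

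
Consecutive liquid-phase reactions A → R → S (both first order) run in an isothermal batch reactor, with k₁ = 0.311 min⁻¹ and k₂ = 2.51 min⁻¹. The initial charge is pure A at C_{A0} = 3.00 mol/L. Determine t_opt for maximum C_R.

For first-order series the maximum of C_R occurs at t_opt = ln(k₂/k₁)/(k₂−k₁).
= ln(2.51/0.311)/(2.51−0.311) = ln(8.071)/2.199 = 2.088/2.199 = 0.950 min.

0.950 min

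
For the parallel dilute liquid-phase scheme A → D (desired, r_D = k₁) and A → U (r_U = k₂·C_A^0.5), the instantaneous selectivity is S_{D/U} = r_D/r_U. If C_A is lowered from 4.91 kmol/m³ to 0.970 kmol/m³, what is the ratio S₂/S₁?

S_{D/U} = (k₁/k₂)·C_A^-0.5, so S₂/S₁ = (C_{A,2}/C_{A,1})^-0.5.
= (0.970/4.91)^(-0.5) = (0.1976)^(-0.5) = 2.25.

2.25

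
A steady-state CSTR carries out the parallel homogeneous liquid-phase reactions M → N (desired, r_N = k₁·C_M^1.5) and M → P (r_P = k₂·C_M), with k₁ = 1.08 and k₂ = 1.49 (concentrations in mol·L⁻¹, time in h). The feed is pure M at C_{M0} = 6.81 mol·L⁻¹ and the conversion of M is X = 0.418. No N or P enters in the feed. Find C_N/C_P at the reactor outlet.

Exit C_M = C_{M0}(1−X) = 6.81×0.582 = 3.963 mol·L⁻¹.
A CSTR operates uniformly at the exit composition, giving r_N = 8.522 and r_P = 5.905 (each k·C_M^n at C_M = 3.963).
Overall selectivity = C_N/C_P = r_Nτ/(r_Pτ) = r_N/r_P = 1.44.

1.44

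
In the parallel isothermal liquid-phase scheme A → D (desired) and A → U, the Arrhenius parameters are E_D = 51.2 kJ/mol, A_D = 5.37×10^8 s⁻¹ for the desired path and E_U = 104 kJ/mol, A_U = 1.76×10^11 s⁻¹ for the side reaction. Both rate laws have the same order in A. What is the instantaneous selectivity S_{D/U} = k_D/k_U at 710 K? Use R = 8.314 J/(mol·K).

k_D/k_U = (A_D/A_U)·exp[−(E_D−E_U)/(RT)] = (A_D/A_U)·exp[(E_U−E_D)/(RT)].
(E_U−E_D)/(RT) = (104−51.2)×10³/(8.314×710) = 52800/5903 = 8.945.
k_D/k_U = (5.37×10^8/1.76×10^11)·exp(8.945) = 0.003051 × 7667 = 23.4.
Since E_D < E_U, lowering the temperature improves selectivity toward D.

23.4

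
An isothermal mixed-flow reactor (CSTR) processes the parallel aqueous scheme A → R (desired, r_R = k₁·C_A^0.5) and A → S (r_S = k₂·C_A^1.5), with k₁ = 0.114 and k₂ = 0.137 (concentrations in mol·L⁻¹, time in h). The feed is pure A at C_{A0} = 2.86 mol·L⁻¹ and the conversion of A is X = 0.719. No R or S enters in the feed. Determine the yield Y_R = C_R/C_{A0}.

Exit C_A = C_{A0}(1−X) = 2.86×0.281 = 0.8037 mol·L⁻¹.
In a CSTR the entire volume is at exit conditions, so r_R = 0.114×0.8037^0.5 = 0.1022 and r_S = 0.137×0.8037^1.5 = 0.09870.
Fraction of consumed A going to R: r_R/(r_R+r_S) = 0.5087.
C_R = 0.5087·C_{A0}·X = 0.5087×2.86×0.719 = 1.05 mol·L⁻¹; Y_R = C_R/C_{A0} = 0.366.

0.366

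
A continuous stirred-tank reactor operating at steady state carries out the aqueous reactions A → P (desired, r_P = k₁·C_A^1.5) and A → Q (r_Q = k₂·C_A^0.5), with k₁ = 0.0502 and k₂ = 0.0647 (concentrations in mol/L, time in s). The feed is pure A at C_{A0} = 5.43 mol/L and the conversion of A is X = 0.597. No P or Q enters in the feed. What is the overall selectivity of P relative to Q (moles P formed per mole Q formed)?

1.70

Exit C_A = C_{A0}(1−X) = 5.43×0.403 = 2.188 mol/L.
A CSTR operates uniformly at the exit composition, giving r_P = 0.1625 and r_Q = 0.09571 (each k·C_A^n at C_A = 2.188).
Overall selectivity = C_P/C_Q = r_Pτ/(r_Qτ) = r_P/r_Q = 1.70.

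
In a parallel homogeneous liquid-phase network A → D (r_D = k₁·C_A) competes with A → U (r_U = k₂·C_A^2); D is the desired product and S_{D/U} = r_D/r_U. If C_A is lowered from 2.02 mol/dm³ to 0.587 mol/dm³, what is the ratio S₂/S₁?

S_{D/U} = (k₁/k₂)·C_A⁻¹, so S₂/S₁ = (C_{A,2}/C_{A,1})⁻¹.
= 2.02/0.587 = 3.44.

3.44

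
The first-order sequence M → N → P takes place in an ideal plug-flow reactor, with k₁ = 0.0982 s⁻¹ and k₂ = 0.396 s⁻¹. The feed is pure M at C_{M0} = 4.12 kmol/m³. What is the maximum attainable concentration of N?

0.645 kmol/m³

For a first-order series the maximum intermediate yield is C_{N,max}/C_{M0} = (k₁/k₂)^[k₂/(k₂−k₁)].
= (0.0982/0.396)^(0.396/(0.396−0.0982)) = (0.2480)^(1.330) = 0.1566.
C_{N,max} = 0.1566×4.12 = 0.645 kmol/m³.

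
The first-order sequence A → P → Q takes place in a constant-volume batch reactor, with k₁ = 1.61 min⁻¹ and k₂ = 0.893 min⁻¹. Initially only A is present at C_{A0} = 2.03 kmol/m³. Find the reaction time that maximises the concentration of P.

0.822 min

For first-order series the maximum of C_P occurs at t_opt = ln(k₂/k₁)/(k₂−k₁).
= ln(0.893/1.61)/(0.893−1.61) = ln(0.5547)/-0.7170 = -0.5894/-0.7170 = 0.822 min.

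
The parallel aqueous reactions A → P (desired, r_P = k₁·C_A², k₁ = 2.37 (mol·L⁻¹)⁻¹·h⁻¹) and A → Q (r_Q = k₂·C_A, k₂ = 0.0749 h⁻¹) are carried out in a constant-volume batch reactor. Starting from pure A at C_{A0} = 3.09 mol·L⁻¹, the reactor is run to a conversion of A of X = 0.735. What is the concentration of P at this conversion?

2.23 mol·L⁻¹

C_A = C_{A0}(1−X) = 0.8188 mol·L⁻¹.
Along a PFR/batch, dC_Q/dC_A = −r_Q/(r_P+r_Q) = −k₂/(k₂+k₁·C_A).
Integrating from C_{A0} to C_A: C_Q = (0.0749/2.37)·ln[(0.0749+2.37·3.09)/(0.0749+2.37·0.819)] = 0.03160·ln(7.398/2.016) = 0.04109 mol·L⁻¹.
Then C_P = (C_{A0}−C_A) − C_Q = 2.271 − 0.04109 = 2.230 mol·L⁻¹.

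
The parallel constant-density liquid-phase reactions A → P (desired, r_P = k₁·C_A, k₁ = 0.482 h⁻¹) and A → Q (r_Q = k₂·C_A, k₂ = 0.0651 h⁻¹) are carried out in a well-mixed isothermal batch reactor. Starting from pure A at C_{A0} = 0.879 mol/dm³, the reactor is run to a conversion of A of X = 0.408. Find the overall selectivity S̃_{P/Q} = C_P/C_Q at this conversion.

7.40

C_A = C_{A0}(1−X) = 0.5204 mol/dm³.
Both paths are first order in A, so the instantaneous fraction to P is constant: dC_P/d(−C_A) = k₁/(k₁+k₂) = 0.8810.
C_P = 0.8810·(C_{A0}−C_A) = 0.8810×0.3586 = 0.316 mol/dm³.
C_Q = (C_{A0}−C_A)−C_P = 0.04267 mol/dm³; S̃_{P/Q} = 0.3160/0.04267 = 7.40.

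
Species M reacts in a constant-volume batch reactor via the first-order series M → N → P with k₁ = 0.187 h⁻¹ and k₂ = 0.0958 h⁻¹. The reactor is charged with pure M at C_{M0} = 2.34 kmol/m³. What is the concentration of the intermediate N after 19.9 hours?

For first-order series with pure M initially, C_N(t) = k₁C_{M0}/(k₂−k₁)·(e^(−k₁t) − e^(−k₂t)).
e^(−k₁t) = e^(−0.187×19.9) = e^(−3.721) = 0.02420; e^(−k₂t) = e^(−1.906) = 0.1486.
C_N = 0.187×2.34/(0.0958−0.187) × (0.02420−0.1486) = (-4.798)×(-0.1244) = 0.5969 kmol/m³.

0.597 kmol/m³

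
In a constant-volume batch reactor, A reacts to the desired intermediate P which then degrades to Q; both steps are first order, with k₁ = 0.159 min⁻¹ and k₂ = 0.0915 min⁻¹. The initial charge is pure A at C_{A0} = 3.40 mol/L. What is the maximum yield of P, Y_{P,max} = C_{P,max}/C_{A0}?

For a first-order series the maximum intermediate yield is C_{P,max}/C_{A0} = (k₁/k₂)^[k₂/(k₂−k₁)].
= (0.159/0.0915)^(0.0915/(0.0915−0.159)) = (1.738)^(-1.356) = 0.4728.

0.473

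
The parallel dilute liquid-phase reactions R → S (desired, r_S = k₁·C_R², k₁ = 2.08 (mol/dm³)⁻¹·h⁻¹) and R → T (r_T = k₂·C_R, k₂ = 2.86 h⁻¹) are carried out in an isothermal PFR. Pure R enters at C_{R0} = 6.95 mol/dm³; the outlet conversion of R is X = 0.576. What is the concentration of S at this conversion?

3.10 mol/dm³

C_R = C_{R0}(1−X) = 2.947 mol/dm³.
Along a PFR/batch, dC_T/dC_R = −r_T/(r_S+r_T) = −k₂/(k₂+k₁·C_R).
Integrating from C_{R0} to C_R: C_T = (2.86/2.08)·ln[(2.86+2.08·6.95)/(2.86+2.08·2.95)] = 1.375·ln(17.32/8.989) = 0.9014 mol/dm³.
Then C_S = (C_{R0}−C_R) − C_T = 4.003 − 0.9014 = 3.102 mol/dm³.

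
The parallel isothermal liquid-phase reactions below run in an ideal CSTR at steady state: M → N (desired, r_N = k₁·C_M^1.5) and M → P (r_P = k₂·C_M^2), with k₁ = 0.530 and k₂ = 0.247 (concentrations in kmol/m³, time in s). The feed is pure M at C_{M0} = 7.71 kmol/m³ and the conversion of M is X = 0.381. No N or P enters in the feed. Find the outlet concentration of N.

1.46 kmol/m³

Exit C_M = C_{M0}(1−X) = 7.71×0.619 = 4.772 kmol/m³.
Rates in a CSTR are evaluated at the outlet concentration: r_N = 0.530×4.772^1.5 = 5.526, r_P = 0.247×4.772^2 = 5.626.
Fraction of consumed M going to N: r_N/(r_N+r_P) = 0.4955.
C_N = 0.4955·C_{M0}·X = 0.4955×7.71×0.381 = 1.46 kmol/m³.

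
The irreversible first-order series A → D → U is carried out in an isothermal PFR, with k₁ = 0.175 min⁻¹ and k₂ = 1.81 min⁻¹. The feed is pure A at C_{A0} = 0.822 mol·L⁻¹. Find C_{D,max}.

0.0619 mol·L⁻¹

At the optimum, C_{D,max}/C_{A0} = (k₁/k₂)^[k₂/(k₂−k₁)].
= (0.175/1.81)^(1.81/(1.81−0.175)) = (0.09669)^(1.107) = 0.07529.
C_{D,max} = 0.07529×0.822 = 0.0619 mol·L⁻¹.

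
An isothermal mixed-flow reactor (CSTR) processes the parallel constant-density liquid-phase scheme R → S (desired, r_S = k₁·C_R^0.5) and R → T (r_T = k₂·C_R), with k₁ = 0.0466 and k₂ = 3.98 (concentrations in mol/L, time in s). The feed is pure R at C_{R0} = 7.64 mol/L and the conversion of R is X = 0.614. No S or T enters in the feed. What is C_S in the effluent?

Exit C_R = C_{R0}(1−X) = 7.64×0.386 = 2.949 mol/L.
In a CSTR the entire volume is at exit conditions, so r_S = 0.0466×2.949^0.5 = 0.08003 and r_T = 3.98×2.949 = 11.74.
Fraction of consumed R going to S: r_S/(r_S+r_T) = 0.006772.
C_S = 0.006772·C_{R0}·X = 0.006772×7.64×0.614 = 0.0318 mol/L.

0.0318 mol/L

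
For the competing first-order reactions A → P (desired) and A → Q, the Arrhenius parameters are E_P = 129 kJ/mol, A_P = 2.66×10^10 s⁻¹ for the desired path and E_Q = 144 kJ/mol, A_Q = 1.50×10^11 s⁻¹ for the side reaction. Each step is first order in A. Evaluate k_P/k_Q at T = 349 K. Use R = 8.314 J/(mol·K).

Since both paths have the same order in A, the concentration cancels and S_{P/Q} = k_P/k_Q = (A_P/A_Q)·exp[(E_Q−E_P)/(RT)].
(E_Q−E_P)/(RT) = (144−129)×10³/(8.314×349) = 15000/2902 = 5.170.
k_P/k_Q = (2.66×10^10/1.50×10^11)·exp(5.170) = 0.1773 × 175.8 = 31.2.
Since E_P < E_Q, lowering the temperature improves selectivity toward P.

31.2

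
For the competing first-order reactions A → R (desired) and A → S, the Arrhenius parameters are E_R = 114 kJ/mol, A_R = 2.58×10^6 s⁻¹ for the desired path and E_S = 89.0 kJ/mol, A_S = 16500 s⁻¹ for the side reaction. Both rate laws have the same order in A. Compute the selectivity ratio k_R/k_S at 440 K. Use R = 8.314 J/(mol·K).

0.168

With equal orders, S_{R/S} = k_R/k_S = (A_R/A_S)·exp[(E_S−E_R)/(RT)].
(E_S−E_R)/(RT) = (89.0−114)×10³/(8.314×440) = -25000/3658 = -6.834.
k_R/k_S = (2.58×10^6/16500)·exp(-6.834) = 156.4 × 0.001077 = 0.168.
Since E_R > E_S, raising the temperature improves selectivity toward R.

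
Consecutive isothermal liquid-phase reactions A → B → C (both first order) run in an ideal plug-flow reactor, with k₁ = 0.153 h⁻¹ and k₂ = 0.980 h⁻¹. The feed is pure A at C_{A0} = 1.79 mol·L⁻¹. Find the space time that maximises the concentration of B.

2.25 h

Setting dC_B/dτ = 0 gives τ_opt = ln(k₂/k₁)/(k₂−k₁).
= ln(0.980/0.153)/(0.980−0.153) = ln(6.405)/0.8270 = 1.857/0.8270 = 2.25 h.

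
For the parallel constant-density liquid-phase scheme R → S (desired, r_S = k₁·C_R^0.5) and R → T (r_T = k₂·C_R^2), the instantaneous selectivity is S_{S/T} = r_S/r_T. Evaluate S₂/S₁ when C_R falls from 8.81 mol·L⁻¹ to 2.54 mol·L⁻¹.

S_{S/T} = (k₁/k₂)·C_R^-1.5, so S₂/S₁ = (C_{R,2}/C_{R,1})^-1.5.
= (2.54/8.81)^(-1.5) = (0.2883)^(-1.5) = 6.46.

6.46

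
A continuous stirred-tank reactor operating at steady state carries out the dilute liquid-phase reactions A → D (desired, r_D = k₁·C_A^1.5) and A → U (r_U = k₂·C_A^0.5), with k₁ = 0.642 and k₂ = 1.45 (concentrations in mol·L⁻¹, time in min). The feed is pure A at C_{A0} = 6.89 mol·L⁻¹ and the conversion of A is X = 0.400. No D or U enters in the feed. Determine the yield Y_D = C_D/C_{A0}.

Exit C_A = C_{A0}(1−X) = 6.89×0.600 = 4.134 mol·L⁻¹.
Rates in a CSTR are evaluated at the outlet concentration: r_D = 0.642×4.134^1.5 = 5.396, r_U = 1.45×4.134^0.5 = 2.948.
Fraction of consumed A going to D: r_D/(r_D+r_U) = 0.6467.
C_D = 0.6467·C_{A0}·X = 0.6467×6.89×0.400 = 1.78 mol·L⁻¹; Y_D = C_D/C_{A0} = 0.259.

0.259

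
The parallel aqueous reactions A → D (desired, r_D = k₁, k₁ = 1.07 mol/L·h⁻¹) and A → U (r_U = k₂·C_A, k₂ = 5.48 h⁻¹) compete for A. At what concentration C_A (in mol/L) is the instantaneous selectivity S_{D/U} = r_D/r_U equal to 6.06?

0.0322 mol/L

S_{D/U} = (k₁/k₂)·C_A⁻¹ ⇒ C_A = (S·k₂/k₁)^(-1).
= (6.06×5.48/1.07)^(-1) = (31.04)^(-1) = 0.0322 mol/L.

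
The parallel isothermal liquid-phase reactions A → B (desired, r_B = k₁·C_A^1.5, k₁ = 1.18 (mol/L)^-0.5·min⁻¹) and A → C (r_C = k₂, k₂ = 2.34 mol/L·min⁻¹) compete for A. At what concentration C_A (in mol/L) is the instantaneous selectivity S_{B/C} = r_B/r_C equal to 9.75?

7.20 mol/L

S_{B/C} = (k₁/k₂)·C_A^1.5 ⇒ C_A = (S·k₂/k₁)^(1/1.5).
= (9.75×2.34/1.18)^(0.6667) = (19.33)^(0.6667) = 7.20 mol/L.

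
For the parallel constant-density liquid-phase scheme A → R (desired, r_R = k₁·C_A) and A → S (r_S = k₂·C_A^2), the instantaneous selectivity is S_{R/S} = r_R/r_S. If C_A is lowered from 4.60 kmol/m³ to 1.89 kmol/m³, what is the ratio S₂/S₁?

2.43

S_{R/S} = (k₁/k₂)·C_A⁻¹, so S₂/S₁ = (C_{A,2}/C_{A,1})⁻¹.
= 4.60/1.89 = 2.43.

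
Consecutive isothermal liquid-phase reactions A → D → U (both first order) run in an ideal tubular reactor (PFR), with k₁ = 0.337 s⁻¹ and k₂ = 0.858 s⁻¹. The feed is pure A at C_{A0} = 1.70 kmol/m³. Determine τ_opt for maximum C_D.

The intermediate peaks when r₁ = r₂, i.e. k₁e^(−k₁τ) = k₂e^(−k₂τ), giving τ_opt = ln(k₂/k₁)/(k₂−k₁).
= ln(0.858/0.337)/(0.858−0.337) = ln(2.546)/0.5210 = 0.9345/0.5210 = 1.79 s.

1.79 s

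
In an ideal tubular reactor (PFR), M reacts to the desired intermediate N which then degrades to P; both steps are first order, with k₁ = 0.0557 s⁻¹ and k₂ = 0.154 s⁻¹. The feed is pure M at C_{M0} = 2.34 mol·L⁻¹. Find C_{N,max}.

At the optimum, C_{N,max}/C_{M0} = (k₁/k₂)^[k₂/(k₂−k₁)].
= (0.0557/0.154)^(0.154/(0.154−0.0557)) = (0.3617)^(1.567) = 0.2033.
C_{N,max} = 0.2033×2.34 = 0.476 mol·L⁻¹.

0.476 mol·L⁻¹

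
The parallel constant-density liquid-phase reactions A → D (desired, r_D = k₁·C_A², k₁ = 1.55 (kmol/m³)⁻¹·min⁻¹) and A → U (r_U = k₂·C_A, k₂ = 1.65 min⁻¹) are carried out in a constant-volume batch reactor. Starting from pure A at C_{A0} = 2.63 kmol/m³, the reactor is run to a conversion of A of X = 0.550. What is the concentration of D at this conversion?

0.918 kmol/m³

C_A = C_{A0}(1−X) = 1.183 kmol/m³.
Along a PFR/batch, dC_U/dC_A = −r_U/(r_D+r_U) = −k₂/(k₂+k₁·C_A).
Integrating from C_{A0} to C_A: C_U = (1.65/1.55)·ln[(1.65+1.55·2.63)/(1.65+1.55·1.18)] = 1.065·ln(5.726/3.484) = 0.5289 kmol/m³.
Then C_D = (C_{A0}−C_A) − C_U = 1.447 − 0.5289 = 0.9176 kmol/m³.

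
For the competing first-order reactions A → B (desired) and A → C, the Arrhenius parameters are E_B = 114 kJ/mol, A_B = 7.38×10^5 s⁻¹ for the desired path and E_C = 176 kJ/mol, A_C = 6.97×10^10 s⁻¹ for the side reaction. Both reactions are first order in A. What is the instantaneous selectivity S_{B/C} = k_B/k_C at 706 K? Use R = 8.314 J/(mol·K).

0.409

Since both paths have the same order in A, the concentration cancels and S_{B/C} = k_B/k_C = (A_B/A_C)·exp[(E_C−E_B)/(RT)].
(E_C−E_B)/(RT) = (176−114)×10³/(8.314×706) = 62000/5870 = 10.56.
k_B/k_C = (7.38×10^5/6.97×10^10)·exp(10.56) = 1.059×10^-5 × 38667 = 0.409.
Since E_B < E_C, lowering the temperature improves selectivity toward B.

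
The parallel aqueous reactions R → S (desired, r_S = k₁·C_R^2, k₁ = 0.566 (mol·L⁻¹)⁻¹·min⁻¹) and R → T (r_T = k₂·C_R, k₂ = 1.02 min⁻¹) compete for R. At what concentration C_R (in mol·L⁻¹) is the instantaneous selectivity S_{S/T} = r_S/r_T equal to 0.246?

S_{S/T} = (k₁/k₂)·C_R ⇒ C_R = S·k₂/k₁.
= 0.246×1.02/0.566 = 0.443 mol·L⁻¹.

0.443 mol·L⁻¹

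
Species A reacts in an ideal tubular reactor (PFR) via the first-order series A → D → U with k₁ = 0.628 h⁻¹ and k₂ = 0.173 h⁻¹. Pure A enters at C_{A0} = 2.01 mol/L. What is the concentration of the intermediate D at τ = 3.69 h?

For first-order series with pure A initially, C_D(τ) = k₁C_{A0}/(k₂−k₁)·(e^(−k₁τ) − e^(−k₂τ)).
e^(−k₁τ) = e^(−0.628×3.69) = e^(−2.317) = 0.09854; e^(−k₂τ) = e^(−0.6384) = 0.5282.
C_D = 0.628×2.01/(0.173−0.628) × (0.09854−0.5282) = (-2.774)×(-0.4296) = 1.192 mol/L.

1.19 mol/L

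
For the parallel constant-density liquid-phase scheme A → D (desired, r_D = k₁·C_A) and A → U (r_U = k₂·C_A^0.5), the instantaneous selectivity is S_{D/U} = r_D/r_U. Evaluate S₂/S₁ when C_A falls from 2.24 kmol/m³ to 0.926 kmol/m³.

S_{D/U} = (k₁/k₂)·C_A^0.5, so S₂/S₁ = (C_{A,2}/C_{A,1})^0.5.
= (0.926/2.24)^0.5 = (0.4134)^0.5 = 0.643.

0.643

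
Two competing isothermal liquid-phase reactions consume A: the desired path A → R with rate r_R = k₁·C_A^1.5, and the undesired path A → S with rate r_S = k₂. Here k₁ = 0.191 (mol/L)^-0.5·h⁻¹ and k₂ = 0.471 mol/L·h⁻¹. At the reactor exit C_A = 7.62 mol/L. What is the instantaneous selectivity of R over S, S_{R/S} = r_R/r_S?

8.53

S_{R/S} = r_R/r_S = (k₁·C_A^1.5)/(k₂) = (k₁/k₂)·C_A^1.5.
= (0.191×7.620^1.5) / (0.471) = 4.018/0.4710 = 8.53.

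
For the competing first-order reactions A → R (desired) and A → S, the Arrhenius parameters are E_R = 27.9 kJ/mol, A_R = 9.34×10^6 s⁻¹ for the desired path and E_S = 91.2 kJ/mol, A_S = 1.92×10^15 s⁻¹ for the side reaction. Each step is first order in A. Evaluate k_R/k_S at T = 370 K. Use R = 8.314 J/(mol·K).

k_R/k_S = (A_R/A_S)·exp[−(E_R−E_S)/(RT)] = (A_R/A_S)·exp[(E_S−E_R)/(RT)].
(E_S−E_R)/(RT) = (91.2−27.9)×10³/(8.314×370) = 63300/3076 = 20.58.
k_R/k_S = (9.34×10^6/1.92×10^15)·exp(20.58) = 4.865×10^-9 × 8.643×10^8 = 4.20.

4.20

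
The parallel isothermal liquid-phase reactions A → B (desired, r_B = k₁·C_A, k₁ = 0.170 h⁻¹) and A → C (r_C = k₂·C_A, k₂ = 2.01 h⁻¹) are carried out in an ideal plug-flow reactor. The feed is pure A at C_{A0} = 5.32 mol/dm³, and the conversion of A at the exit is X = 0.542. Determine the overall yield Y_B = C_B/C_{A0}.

C_A = C_{A0}(1−X) = 2.437 mol/dm³.
Both paths are first order in A, so the instantaneous fraction to B is constant: dC_B/d(−C_A) = k₁/(k₁+k₂) = 0.07798.
C_B = 0.07798·(C_{A0}−C_A) = 0.07798×2.883 = 0.225 mol/dm³.
Y_B = C_B/C_{A0} = 0.2249/5.32 = 0.0423.

0.0423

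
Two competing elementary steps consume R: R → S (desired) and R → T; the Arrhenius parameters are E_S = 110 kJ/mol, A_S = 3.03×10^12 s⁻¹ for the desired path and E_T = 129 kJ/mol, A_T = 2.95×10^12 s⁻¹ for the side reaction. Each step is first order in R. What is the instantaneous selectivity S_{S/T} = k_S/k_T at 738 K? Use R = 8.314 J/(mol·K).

22.7

Since both paths have the same order in R, the concentration cancels and S_{S/T} = k_S/k_T = (A_S/A_T)·exp[(E_T−E_S)/(RT)].
(E_T−E_S)/(RT) = (129−110)×10³/(8.314×738) = 19000/6136 = 3.097.
k_S/k_T = (3.03×10^12/2.95×10^12)·exp(3.097) = 1.027 × 22.12 = 22.7.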